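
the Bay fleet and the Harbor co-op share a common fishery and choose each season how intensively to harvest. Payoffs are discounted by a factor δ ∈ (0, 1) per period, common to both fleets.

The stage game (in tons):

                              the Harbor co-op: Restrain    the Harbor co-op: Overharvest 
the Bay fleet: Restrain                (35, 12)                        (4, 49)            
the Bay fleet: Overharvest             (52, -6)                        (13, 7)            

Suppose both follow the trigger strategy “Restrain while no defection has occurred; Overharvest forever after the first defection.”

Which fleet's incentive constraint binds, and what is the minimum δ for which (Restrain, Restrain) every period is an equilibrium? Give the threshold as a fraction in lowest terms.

the Harbor co-op; δ ≥ 37/42

For the Bay fleet: deviation gain 52−35 = 17, per-period punishment loss 35−13 = 22. IC gives δ ≥ 17/39.
For the Harbor co-op: gain 37, loss 5 per period, so δ ≥ 37/42.
The tighter constraint is the Harbor co-op's, so cooperation needs δ ≥ 37/42.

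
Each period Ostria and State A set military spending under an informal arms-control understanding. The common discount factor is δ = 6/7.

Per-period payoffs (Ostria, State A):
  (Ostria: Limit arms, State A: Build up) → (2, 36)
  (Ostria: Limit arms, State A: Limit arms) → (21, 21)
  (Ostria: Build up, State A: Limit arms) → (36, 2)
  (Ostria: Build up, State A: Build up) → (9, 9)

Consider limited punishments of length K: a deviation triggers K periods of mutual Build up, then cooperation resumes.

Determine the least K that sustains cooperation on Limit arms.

Need Σ_{k=1}^{K} δ^k ≥ (36−21)/(21−9) = 1.2500 at δ = 6/7.
At K = 1 the sum is 0.8571 < 1.2500; at K = 2 it is 1.5918 ≥ 1.2500.
So the minimum punishment length is K = 2.

2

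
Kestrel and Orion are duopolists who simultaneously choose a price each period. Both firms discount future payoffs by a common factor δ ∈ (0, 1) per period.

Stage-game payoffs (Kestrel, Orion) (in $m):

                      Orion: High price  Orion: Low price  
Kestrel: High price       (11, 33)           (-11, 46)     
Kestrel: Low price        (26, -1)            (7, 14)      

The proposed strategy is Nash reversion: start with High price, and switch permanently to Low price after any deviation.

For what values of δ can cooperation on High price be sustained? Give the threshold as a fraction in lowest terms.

Kestrel: cooperation gives 11 each period; deviation gives 26 once then 7 forever.
  11/(1−δ) ≥ 26 + 7δ/(1−δ) ⇒ δ ≥ 15/19.
Orion: cooperation gives 33 each period; deviation gives 46 once then 14 forever.
  δ ≥ 13/32.
Both must hold, so the binding constraint is Kestrel's: δ ≥ 15/19.

15/19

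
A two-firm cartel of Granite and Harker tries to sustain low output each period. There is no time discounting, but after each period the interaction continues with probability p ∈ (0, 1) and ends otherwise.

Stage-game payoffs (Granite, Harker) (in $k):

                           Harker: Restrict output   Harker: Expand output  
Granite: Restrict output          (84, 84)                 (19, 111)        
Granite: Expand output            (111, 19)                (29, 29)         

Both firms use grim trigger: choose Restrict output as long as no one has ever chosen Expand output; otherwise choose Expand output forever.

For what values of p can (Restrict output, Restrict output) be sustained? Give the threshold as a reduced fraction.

Expected cooperation value is 84 + p·84 + p²·84 + … = 84/(1−p); deviation gives 111 + p·29/(1−p).
84 ≥ 111(1−p) + 29p ⇒ 82p ≥ 27 ⇒ p ≥ 27/82.

27/82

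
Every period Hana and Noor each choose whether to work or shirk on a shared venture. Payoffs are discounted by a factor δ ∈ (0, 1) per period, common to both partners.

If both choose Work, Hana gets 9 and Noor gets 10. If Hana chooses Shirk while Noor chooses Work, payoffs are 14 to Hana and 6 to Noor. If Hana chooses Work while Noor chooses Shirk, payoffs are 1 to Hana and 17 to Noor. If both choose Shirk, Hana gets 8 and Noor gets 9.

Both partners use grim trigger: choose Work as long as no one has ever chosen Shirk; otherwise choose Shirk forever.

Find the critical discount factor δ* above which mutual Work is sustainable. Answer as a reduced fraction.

7/8

Hana's threshold: (14−9)/(14−8) = 5/6.
Noor's threshold: (17−10)/(17−9) = 7/8.
5/6 < 7/8, so Noor binds and δ* = 7/8.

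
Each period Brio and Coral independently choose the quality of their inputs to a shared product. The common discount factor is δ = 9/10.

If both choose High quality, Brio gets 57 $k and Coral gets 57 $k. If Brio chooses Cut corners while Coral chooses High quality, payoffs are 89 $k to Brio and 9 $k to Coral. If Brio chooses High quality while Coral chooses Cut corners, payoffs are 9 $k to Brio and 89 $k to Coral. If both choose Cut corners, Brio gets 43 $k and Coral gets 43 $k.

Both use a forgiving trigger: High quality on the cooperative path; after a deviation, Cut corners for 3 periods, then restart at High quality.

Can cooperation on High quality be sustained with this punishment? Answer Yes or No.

Comparing payoff streams over the 4 periods until play realigns: cooperate → 57(1+δ+…+δ^3); deviate → 89 + 43(δ+…+δ^3).
Cooperation is sustained iff (57−43)(δ+…+δ^3) ≥ 89−57.
δ+…+δ^3 = 9/10·(1−(9/10)^3)/(1−9/10) = 2.4390, and (89−57)/(57−43) = 2.2857.
2.4390 ≥ 2.2857, so cooperation is sustainable.

Yes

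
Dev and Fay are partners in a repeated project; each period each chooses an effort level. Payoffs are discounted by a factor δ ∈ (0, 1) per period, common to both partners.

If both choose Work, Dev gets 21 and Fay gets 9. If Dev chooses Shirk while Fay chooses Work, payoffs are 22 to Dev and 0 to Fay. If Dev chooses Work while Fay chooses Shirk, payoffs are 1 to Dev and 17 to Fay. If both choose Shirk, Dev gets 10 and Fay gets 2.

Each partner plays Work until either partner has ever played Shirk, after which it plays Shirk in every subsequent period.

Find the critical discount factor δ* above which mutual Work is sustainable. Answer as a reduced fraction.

8/15

Dev: cooperation gives 21 each period; deviation gives 22 once then 10 forever.
  21/(1−δ) ≥ 22 + 10δ/(1−δ) ⇒ δ ≥ 1/12.
Fay: cooperation gives 9 each period; deviation gives 17 once then 2 forever.
  δ ≥ 8/15.
Both must hold, so the binding constraint is Fay's: δ ≥ 8/15.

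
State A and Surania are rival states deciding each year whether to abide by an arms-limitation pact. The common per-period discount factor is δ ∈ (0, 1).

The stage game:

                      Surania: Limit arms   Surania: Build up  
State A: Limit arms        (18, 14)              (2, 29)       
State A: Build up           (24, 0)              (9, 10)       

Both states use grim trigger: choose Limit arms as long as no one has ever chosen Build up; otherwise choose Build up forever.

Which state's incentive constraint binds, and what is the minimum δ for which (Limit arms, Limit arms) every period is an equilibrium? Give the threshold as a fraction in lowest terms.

State A's threshold: (24−18)/(24−9) = 2/5.
Surania's threshold: (29−14)/(29−10) = 15/19.
2/5 < 15/19, so Surania binds and δ* = 15/19.

Surania; δ ≥ 15/19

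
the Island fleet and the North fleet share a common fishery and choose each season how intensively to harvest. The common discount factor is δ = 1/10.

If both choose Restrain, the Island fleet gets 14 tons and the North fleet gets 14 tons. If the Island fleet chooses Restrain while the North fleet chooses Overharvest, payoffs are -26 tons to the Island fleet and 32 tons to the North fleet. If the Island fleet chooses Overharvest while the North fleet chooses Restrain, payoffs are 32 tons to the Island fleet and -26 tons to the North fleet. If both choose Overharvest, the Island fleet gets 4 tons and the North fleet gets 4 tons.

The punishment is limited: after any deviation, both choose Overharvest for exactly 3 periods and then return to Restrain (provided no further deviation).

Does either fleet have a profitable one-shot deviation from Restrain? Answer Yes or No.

A one-shot deviation gives 32 now, then 4 for 3 periods, then back to 14.
Gain from deviating: (32−14) today; loss: (14−4) in each of the next 3 periods.
No-deviation condition: (14−4)(δ+…+δ^3) ≥ 32−14, i.e. δ+…+δ^3 ≥ 9/5.
At δ = 1/10: δ+…+δ^3 = 0.1110 < 1.8000.
So cooperation is not sustainable.

Yes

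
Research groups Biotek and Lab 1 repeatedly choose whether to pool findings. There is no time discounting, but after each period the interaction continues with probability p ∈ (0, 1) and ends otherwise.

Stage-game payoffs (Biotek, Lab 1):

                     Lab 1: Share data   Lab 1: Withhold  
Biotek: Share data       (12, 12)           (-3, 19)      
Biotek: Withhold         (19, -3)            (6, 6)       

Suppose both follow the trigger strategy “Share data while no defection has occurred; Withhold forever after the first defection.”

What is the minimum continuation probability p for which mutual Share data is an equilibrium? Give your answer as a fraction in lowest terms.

7/13

Expected cooperation value is 12 + p·12 + p²·12 + … = 12/(1−p); deviation gives 19 + p·6/(1−p).
12 ≥ 19(1−p) + 6p ⇒ 13p ≥ 7 ⇒ p ≥ 7/13.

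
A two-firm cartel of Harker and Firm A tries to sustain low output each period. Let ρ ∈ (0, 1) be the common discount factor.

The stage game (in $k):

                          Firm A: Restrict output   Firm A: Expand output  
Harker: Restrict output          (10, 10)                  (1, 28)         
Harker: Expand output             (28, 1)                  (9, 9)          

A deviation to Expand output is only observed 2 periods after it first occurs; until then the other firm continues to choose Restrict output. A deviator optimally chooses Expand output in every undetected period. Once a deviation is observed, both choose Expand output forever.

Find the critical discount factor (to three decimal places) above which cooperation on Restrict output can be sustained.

0.973

Deviating for the 2 undetected periods gains 28−10 = 18 per period over cooperation, then loses 10−9 = 1 per period forever once punishment starts.
Gain: 18(1 + ρ + … + ρ^1); loss: 1·ρ^2/(1−ρ).
No profitable deviation ⇔ 18(1−ρ^2) ≤ 1·ρ^2, i.e. ρ^2 ≥ 18/(18+1) = 18/19.
Hence ρ ≥ (18/19)^(1/2) ≈ 0.973.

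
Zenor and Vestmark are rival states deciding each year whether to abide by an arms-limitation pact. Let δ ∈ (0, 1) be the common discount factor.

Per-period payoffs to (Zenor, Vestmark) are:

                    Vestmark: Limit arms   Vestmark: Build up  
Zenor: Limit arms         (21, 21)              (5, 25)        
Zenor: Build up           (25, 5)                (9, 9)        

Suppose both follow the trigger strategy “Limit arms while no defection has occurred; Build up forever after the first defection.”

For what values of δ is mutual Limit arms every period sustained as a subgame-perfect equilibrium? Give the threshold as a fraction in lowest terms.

Under grim trigger the critical discount factor is (T−C)/(T−P) with T = 25, C = 21, P = 9.
δ* = (25−21)/(25−9) = 4/16 = 1/4.

1/4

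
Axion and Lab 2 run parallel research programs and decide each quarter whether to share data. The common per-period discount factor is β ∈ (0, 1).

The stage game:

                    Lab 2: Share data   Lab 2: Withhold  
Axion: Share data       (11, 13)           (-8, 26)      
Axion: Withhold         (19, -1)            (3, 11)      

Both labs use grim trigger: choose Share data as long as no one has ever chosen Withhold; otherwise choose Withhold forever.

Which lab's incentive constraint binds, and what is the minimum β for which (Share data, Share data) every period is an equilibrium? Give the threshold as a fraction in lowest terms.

Axion's threshold: (19−11)/(19−3) = 1/2.
Lab 2's threshold: (26−13)/(26−11) = 13/15.
1/2 < 13/15, so Lab 2 binds and β* = 13/15.

Lab 2; β ≥ 13/15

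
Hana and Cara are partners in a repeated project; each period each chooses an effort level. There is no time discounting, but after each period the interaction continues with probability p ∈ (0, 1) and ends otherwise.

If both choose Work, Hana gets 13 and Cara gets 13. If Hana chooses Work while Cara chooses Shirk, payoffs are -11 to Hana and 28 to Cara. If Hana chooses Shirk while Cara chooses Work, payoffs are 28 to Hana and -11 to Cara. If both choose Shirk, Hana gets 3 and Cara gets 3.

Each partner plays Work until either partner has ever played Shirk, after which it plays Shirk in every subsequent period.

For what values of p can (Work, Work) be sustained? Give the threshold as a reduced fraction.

Expected cooperation value is 13 + p·13 + p²·13 + … = 13/(1−p); deviation gives 28 + p·3/(1−p).
13 ≥ 28(1−p) + 3p ⇒ 25p ≥ 15 ⇒ p ≥ 15/25 = 3/5.

3/5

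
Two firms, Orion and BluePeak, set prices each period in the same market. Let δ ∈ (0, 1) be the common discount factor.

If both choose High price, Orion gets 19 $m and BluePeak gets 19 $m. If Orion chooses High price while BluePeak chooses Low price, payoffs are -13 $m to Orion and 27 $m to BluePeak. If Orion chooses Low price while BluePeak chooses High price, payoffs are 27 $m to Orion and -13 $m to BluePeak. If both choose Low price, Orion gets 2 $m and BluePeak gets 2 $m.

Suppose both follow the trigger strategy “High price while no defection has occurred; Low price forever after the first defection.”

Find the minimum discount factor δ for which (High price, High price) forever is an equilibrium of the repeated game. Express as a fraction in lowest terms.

8/25

19/(1−δ) ≥ 27 + 2δ/(1−δ)
19 ≥ 27 − 25δ
δ ≥ 8/25.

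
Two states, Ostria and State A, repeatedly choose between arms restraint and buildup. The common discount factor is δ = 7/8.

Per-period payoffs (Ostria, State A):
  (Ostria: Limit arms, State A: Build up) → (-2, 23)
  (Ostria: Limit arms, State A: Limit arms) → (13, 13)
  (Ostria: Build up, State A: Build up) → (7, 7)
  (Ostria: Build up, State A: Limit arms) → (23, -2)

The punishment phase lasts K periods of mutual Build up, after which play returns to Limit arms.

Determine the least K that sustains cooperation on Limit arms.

No profitable deviation requires (13−7)(δ+…+δ^K) ≥ 23−13, i.e. δ+…+δ^K ≥ 5/3 ≈ 1.6667.
With δ = 7/8, the partial sums are K=1: 0.8750, K=2: 1.6406, K=3: 2.3105.
K = 3 is the first length at which the sum reaches 1.6667.

3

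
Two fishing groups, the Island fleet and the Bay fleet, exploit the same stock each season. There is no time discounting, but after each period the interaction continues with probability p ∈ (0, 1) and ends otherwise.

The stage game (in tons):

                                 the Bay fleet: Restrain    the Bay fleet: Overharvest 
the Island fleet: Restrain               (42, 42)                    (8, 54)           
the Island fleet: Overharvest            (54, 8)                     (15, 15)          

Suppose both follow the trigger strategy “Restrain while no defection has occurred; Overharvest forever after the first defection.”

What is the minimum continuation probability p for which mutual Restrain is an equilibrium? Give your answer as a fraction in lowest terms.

With no time discounting, the continuation probability p plays the role of the discount factor.
Grim-trigger IC: 42/(1−p) ≥ 54 + 15p/(1−p) ⇒ p ≥ (54−42)/(54−15) = 4/13.

4/13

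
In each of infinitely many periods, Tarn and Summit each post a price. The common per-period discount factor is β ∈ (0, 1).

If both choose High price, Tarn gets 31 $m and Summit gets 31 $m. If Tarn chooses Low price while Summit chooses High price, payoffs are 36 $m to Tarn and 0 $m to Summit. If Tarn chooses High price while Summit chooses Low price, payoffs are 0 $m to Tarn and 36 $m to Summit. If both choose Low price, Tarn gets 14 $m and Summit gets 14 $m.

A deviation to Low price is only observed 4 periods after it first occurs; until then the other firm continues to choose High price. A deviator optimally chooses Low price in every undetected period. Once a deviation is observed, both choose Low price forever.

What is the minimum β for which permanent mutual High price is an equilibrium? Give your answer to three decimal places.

0.690

The best deviation is to choose Low price for all 4 undetected periods, earning 36 each, then 14 forever once detected.
Deviation value: 36(1−β^4)/(1−β) + 14β^4/(1−β); cooperation value: 31/(1−β).
IC: 31 ≥ 36(1−β^4) + 14β^4 = 36 − 22β^4.
So β^4 ≥ 5/22, giving β ≥ (5/22)^(1/4) ≈ 0.690.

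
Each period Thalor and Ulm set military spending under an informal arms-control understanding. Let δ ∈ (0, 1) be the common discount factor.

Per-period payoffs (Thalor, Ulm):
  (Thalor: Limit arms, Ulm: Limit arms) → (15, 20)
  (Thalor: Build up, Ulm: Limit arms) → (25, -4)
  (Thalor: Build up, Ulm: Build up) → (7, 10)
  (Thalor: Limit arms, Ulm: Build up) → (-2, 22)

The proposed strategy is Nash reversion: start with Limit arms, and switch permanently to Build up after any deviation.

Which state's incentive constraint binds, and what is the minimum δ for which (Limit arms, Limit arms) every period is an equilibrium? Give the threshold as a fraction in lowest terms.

Thalor: cooperation gives 15 each period; deviation gives 25 once then 7 forever.
  15/(1−δ) ≥ 25 + 7δ/(1−δ) ⇒ δ ≥ 10/18 = 5/9.
Ulm: cooperation gives 20 each period; deviation gives 22 once then 10 forever.
  δ ≥ 2/12 = 1/6.
Both must hold, so the binding constraint is Thalor's: δ ≥ 5/9.

Thalor; δ ≥ 5/9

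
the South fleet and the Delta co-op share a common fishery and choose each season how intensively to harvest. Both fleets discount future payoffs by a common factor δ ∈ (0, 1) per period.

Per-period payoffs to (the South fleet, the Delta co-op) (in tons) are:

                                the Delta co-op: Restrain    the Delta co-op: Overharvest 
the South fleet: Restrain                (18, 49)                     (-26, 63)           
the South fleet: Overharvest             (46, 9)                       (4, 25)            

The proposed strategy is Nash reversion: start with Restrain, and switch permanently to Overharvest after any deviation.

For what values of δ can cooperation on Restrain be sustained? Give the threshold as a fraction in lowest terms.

the South fleet's threshold: (46−18)/(46−4) = 2/3.
the Delta co-op's threshold: (63−49)/(63−25) = 7/19.
2/3 > 7/19, so the South fleet binds and δ* = 2/3.

2/3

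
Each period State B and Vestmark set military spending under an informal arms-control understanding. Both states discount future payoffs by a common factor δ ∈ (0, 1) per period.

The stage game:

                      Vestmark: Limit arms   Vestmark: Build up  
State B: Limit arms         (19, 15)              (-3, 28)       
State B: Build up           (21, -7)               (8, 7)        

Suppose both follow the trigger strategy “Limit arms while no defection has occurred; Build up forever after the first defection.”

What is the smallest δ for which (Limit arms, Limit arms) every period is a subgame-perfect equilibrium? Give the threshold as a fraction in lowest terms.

State B: cooperation gives 19 each period; deviation gives 21 once then 8 forever.
  19/(1−δ) ≥ 21 + 8δ/(1−δ) ⇒ δ ≥ 2/13.
Vestmark: cooperation gives 15 each period; deviation gives 28 once then 7 forever.
  δ ≥ 13/21.
Both must hold, so the binding constraint is Vestmark's: δ ≥ 13/21.

13/21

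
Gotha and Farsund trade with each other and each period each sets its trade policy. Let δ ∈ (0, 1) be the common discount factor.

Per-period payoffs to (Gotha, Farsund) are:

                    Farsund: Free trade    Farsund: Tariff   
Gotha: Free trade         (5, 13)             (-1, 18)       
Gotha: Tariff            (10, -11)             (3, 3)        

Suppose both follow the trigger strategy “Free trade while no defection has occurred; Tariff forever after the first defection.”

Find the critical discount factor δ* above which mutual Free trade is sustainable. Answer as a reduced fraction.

Gotha: cooperation gives 5 each period; deviation gives 10 once then 3 forever.
  5/(1−δ) ≥ 10 + 3δ/(1−δ) ⇒ δ ≥ 5/7.
Farsund: cooperation gives 13 each period; deviation gives 18 once then 3 forever.
  δ ≥ 5/15 = 1/3.
Both must hold, so the binding constraint is Gotha's: δ ≥ 5/7.

5/7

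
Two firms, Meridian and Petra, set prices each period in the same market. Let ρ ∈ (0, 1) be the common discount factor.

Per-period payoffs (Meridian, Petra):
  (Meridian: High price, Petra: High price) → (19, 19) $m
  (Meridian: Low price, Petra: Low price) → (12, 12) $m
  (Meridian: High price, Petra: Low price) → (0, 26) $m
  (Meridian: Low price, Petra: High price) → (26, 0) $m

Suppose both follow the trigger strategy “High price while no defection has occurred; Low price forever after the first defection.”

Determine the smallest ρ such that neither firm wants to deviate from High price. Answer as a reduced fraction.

19/(1−ρ) ≥ 26 + 12ρ/(1−ρ)
19 ≥ 26 − 14ρ
ρ ≥ 7/14 = 1/2.

1/2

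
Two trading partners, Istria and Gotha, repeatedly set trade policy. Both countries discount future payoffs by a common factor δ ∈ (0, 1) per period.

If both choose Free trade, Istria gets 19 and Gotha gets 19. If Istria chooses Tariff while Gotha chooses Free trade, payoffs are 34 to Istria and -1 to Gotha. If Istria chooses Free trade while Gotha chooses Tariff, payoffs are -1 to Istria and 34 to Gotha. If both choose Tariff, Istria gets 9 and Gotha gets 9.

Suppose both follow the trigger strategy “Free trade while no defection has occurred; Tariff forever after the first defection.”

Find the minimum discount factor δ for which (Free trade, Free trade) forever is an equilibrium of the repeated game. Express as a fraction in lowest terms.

Under grim trigger the critical discount factor is (T−C)/(T−P) with T = 34, C = 19, P = 9.
δ* = (34−19)/(34−9) = 15/25 = 3/5.

3/5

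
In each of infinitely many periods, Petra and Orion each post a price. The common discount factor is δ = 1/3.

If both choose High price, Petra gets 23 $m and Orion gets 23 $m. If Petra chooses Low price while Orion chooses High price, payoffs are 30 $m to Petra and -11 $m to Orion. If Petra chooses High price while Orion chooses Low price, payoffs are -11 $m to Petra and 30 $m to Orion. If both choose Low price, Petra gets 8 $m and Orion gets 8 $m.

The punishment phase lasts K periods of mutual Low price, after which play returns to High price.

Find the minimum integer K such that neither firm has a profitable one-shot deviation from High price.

Need Σ_{k=1}^{K} δ^k ≥ (30−23)/(23−8) = 0.4667 at δ = 1/3.
At K = 2 the sum is 0.4444 < 0.4667; at K = 3 it is 0.4815 ≥ 0.4667.
So the minimum punishment length is K = 3.

3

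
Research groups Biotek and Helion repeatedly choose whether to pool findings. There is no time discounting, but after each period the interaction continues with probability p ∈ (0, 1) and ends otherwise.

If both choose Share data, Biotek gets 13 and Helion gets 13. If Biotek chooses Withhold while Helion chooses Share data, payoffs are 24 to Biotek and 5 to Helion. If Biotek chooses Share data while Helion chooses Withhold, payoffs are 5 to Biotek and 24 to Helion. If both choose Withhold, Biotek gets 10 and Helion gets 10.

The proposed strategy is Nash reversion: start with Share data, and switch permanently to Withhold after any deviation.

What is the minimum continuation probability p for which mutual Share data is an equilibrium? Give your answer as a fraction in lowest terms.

11/14

Expected cooperation value is 13 + p·13 + p²·13 + … = 13/(1−p); deviation gives 24 + p·10/(1−p).
13 ≥ 24(1−p) + 10p ⇒ 14p ≥ 11 ⇒ p ≥ 11/14.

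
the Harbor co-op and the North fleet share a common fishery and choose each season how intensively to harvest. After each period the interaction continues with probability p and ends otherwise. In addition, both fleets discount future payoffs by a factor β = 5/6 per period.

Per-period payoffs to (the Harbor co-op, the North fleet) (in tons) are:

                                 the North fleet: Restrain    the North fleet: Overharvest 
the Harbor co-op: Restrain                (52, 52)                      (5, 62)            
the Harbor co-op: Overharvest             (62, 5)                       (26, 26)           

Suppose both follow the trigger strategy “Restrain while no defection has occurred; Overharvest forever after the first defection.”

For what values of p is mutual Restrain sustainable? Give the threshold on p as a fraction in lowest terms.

1/3

Expected continuation weight on next period's payoff is β·p = 5/6·p, which plays the role of the discount factor.
Cooperation requires 5/6·p ≥ (62−52)/(62−26) = 5/18, hence p ≥ 1/3.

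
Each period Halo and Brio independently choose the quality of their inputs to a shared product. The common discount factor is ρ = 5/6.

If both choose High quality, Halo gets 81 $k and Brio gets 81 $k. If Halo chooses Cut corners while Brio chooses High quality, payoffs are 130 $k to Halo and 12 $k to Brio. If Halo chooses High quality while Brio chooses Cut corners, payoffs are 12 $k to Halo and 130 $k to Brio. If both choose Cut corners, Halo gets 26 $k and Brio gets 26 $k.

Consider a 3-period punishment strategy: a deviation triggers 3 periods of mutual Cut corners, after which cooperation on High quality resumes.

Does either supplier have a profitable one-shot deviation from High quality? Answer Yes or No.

Comparing payoff streams over the 4 periods until play realigns: cooperate → 81(1+ρ+…+ρ^3); deviate → 130 + 26(ρ+…+ρ^3).
Cooperation is sustained iff (81−26)(ρ+…+ρ^3) ≥ 130−81.
ρ+…+ρ^3 = 5/6·(1−(5/6)^3)/(1−5/6) = 2.1065, and (130−81)/(81−26) = 0.8909.
2.1065 ≥ 0.8909, so cooperation is sustainable.

No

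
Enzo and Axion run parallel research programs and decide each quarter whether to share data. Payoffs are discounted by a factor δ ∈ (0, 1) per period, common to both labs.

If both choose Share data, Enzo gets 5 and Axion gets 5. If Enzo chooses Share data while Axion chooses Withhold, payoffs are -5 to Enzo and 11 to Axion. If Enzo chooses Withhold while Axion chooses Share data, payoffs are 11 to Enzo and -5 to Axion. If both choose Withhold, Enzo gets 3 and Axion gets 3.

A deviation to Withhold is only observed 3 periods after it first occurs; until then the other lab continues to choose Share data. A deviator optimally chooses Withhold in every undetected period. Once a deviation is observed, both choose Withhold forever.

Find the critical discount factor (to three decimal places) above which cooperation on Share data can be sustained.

Deviating for the 3 undetected periods gains 11−5 = 6 per period over cooperation, then loses 5−3 = 2 per period forever once punishment starts.
Gain: 6(1 + δ + … + δ^2); loss: 2·δ^3/(1−δ).
No profitable deviation ⇔ 6(1−δ^3) ≤ 2·δ^3, i.e. δ^3 ≥ 6/(6+2) = 3/4.
Hence δ ≥ (3/4)^(1/3) ≈ 0.909.

0.909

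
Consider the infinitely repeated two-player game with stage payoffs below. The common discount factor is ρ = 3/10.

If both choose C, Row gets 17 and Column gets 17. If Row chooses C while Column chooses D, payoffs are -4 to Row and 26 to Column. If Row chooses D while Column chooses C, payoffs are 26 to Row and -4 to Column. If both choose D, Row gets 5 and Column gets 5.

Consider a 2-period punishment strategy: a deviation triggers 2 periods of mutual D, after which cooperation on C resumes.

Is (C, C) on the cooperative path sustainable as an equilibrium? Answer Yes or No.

No

A one-shot deviation gives 26 now, then 5 for 2 periods, then back to 17.
Gain from deviating: (26−17) today; loss: (17−5) in each of the next 2 periods.
No-deviation condition: (17−5)(ρ+…+ρ^2) ≥ 26−17, i.e. ρ+…+ρ^2 ≥ 3/4.
At ρ = 3/10: ρ+…+ρ^2 = 0.3900 < 0.7500.
So cooperation is not sustainable.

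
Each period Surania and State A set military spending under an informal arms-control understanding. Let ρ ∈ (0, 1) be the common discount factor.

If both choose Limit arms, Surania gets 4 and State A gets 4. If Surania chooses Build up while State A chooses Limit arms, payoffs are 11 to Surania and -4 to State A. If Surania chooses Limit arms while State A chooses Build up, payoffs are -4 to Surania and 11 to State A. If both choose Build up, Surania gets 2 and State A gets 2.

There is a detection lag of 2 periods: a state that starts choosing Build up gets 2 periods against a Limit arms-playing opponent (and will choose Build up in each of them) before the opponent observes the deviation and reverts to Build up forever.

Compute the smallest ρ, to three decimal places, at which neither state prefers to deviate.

Deviating for the 2 undetected periods gains 11−4 = 7 per period over cooperation, then loses 4−2 = 2 per period forever once punishment starts.
Gain: 7(1 + ρ + … + ρ^1); loss: 2·ρ^2/(1−ρ).
No profitable deviation ⇔ 7(1−ρ^2) ≤ 2·ρ^2, i.e. ρ^2 ≥ 7/(7+2) = 7/9.
Hence ρ ≥ (7/9)^(1/2) ≈ 0.882.

0.882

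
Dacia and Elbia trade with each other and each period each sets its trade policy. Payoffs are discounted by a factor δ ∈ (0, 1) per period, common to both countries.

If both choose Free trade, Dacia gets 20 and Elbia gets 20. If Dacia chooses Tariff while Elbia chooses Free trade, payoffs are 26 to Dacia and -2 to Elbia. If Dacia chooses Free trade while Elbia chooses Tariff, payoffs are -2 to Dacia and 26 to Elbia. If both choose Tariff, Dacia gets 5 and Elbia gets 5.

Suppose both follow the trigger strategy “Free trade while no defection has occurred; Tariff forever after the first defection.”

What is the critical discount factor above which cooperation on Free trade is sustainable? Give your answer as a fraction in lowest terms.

Cooperation forever yields 20 each period: 20/(1−δ).
Deviating yields 26 once, then 5 forever: 26 + 5δ/(1−δ).
No profitable deviation requires 20/(1−δ) ≥ 26 + 5δ/(1−δ).
Multiplying by (1−δ): 20 ≥ 26(1−δ) + 5δ = 26 − 21δ.
So 21δ ≥ 6, i.e. δ ≥ 6/21 = 2/7.

2/7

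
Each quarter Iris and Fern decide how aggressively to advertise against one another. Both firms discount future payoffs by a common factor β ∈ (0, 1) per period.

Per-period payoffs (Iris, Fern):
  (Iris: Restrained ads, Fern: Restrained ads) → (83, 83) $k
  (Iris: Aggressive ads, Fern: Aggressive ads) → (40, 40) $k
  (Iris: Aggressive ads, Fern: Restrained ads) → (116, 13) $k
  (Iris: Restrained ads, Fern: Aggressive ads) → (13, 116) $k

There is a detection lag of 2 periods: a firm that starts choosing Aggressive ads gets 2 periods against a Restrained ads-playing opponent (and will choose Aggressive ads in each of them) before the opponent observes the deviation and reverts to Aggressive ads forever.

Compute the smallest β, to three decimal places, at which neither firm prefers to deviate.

0.659

A deviator earns 116 for 2 periods, then 40 forever; cooperating earns 83 forever. Multiplying the IC by (1−β):
83 ≥ 116(1−β^2) + 40β^2, so 76·β^2 ≥ 33 and β^2 ≥ 33/76.
β ≥ (33/76)^(1/2) ≈ 0.659.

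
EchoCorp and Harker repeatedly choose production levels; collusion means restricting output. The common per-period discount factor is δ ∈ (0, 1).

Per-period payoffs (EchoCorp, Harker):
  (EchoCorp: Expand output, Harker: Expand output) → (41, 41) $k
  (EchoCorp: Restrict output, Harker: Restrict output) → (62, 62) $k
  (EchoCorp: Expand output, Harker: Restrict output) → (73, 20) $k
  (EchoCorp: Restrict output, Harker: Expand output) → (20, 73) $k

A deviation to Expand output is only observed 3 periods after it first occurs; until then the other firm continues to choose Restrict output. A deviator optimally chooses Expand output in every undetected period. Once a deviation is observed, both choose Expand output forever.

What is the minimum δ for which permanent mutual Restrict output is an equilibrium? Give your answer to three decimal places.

0.701

The best deviation is to choose Expand output for all 3 undetected periods, earning 73 each, then 41 forever once detected.
Deviation value: 73(1−δ^3)/(1−δ) + 41δ^3/(1−δ); cooperation value: 62/(1−δ).
IC: 62 ≥ 73(1−δ^3) + 41δ^3 = 73 − 32δ^3.
So δ^3 ≥ 11/32, giving δ ≥ (11/32)^(1/3) ≈ 0.701.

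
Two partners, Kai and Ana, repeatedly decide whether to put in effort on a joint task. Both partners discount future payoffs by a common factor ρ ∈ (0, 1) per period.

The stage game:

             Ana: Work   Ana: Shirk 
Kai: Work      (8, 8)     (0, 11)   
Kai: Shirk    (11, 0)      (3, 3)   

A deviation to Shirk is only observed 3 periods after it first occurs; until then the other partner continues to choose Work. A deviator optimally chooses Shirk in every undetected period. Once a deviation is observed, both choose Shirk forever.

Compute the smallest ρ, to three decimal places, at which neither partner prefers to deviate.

The best deviation is to choose Shirk for all 3 undetected periods, earning 11 each, then 3 forever once detected.
Deviation value: 11(1−ρ^3)/(1−ρ) + 3ρ^3/(1−ρ); cooperation value: 8/(1−ρ).
IC: 8 ≥ 11(1−ρ^3) + 3ρ^3 = 11 − 8ρ^3.
So ρ^3 ≥ 3/8, giving ρ ≥ (3/8)^(1/3) ≈ 0.721.

0.721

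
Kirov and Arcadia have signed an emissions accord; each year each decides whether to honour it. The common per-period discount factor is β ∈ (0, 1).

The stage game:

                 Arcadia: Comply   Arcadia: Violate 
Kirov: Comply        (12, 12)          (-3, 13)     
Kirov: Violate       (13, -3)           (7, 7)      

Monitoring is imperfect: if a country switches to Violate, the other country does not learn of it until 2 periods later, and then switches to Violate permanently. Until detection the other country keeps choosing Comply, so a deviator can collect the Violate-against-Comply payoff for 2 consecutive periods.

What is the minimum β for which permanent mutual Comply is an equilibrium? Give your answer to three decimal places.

A deviator earns 13 for 2 periods, then 7 forever; cooperating earns 12 forever. Multiplying the IC by (1−β):
12 ≥ 13(1−β^2) + 7β^2, so 6·β^2 ≥ 1 and β^2 ≥ 1/6.
β ≥ (1/6)^(1/2) ≈ 0.408.

0.408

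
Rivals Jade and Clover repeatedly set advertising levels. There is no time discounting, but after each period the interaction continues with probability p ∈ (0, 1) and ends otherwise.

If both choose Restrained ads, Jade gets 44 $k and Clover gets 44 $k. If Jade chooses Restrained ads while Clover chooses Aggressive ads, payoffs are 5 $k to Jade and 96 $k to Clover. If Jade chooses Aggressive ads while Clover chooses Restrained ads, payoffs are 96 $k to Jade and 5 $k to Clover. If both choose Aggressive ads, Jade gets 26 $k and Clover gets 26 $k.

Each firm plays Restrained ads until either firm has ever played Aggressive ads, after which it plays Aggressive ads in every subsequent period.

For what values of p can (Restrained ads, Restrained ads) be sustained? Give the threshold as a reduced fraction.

26/35

With no time discounting, the continuation probability p plays the role of the discount factor.
Grim-trigger IC: 44/(1−p) ≥ 96 + 26p/(1−p) ⇒ p ≥ (96−44)/(96−26) = 26/35.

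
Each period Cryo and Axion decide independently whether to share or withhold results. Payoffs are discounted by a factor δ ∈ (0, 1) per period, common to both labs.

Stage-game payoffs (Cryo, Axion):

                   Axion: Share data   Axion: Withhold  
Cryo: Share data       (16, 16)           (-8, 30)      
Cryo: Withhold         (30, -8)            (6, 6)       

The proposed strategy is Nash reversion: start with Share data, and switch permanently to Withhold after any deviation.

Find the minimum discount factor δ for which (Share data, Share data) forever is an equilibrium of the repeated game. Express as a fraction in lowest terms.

7/12

One-period gain from deviating is 30 − 16 = 14. The loss is 16 − 6 = 10 in every subsequent period, with present value 10·δ/(1−δ).
Deviation is unprofitable when 10·δ/(1−δ) ≥ 14, i.e. δ/(1−δ) ≥ 7/5.
Equivalently δ ≥ 14/(14+10) = 7/12.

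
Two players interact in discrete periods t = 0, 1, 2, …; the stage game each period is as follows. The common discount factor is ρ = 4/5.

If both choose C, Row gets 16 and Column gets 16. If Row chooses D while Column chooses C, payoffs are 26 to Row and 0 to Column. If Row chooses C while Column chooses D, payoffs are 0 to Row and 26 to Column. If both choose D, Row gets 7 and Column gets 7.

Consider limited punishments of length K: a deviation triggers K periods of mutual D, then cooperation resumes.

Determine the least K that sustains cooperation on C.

IC: ρ(1−ρ^K)/(1−ρ) ≥ (26−16)/(16−7) = 10/9.
With ρ = 4/5: need 1 − ρ^K ≥ 10/9·(1−4/5)/(4/5), i.e. ρ^K ≤ 0.7222.
Since (4/5)^1 = 0.8000 and (4/5)^2 = 0.6400, the smallest such K is 2.

2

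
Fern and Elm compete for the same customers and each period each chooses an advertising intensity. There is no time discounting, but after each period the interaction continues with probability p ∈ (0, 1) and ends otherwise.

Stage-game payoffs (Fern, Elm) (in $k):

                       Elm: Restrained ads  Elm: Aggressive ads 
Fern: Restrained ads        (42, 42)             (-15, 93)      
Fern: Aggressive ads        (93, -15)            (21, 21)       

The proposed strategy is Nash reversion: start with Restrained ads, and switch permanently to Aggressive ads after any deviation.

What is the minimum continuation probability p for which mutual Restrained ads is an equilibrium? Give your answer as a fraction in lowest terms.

Expected cooperation value is 42 + p·42 + p²·42 + … = 42/(1−p); deviation gives 93 + p·21/(1−p).
42 ≥ 93(1−p) + 21p ⇒ 72p ≥ 51 ⇒ p ≥ 51/72 = 17/24.

17/24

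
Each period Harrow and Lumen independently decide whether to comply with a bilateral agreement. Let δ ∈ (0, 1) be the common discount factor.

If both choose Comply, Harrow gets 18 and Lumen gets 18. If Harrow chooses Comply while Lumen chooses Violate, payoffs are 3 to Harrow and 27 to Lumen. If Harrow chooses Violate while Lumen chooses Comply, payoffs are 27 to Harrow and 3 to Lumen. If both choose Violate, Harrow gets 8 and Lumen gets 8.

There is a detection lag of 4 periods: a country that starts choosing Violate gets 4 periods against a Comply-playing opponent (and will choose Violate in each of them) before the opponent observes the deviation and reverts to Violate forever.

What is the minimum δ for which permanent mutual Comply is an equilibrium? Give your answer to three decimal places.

0.830

A deviator earns 27 for 4 periods, then 8 forever; cooperating earns 18 forever. Multiplying the IC by (1−δ):
18 ≥ 27(1−δ^4) + 8δ^4, so 19·δ^4 ≥ 9 and δ^4 ≥ 9/19.
δ ≥ (9/19)^(1/4) ≈ 0.830.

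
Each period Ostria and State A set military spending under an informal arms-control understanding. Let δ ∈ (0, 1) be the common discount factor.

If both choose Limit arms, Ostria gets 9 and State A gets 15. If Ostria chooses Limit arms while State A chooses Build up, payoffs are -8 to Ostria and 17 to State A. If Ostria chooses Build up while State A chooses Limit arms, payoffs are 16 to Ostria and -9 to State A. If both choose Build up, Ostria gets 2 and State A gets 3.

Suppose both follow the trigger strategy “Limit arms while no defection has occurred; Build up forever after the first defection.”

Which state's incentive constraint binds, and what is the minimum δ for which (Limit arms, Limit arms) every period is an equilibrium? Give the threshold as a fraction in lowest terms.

For Ostria: deviation gain 16−9 = 7, per-period punishment loss 9−2 = 7. IC gives δ ≥ 7/14 = 1/2.
For State A: gain 2, loss 12 per period, so δ ≥ 2/14 = 1/7.
The tighter constraint is Ostria's, so cooperation needs δ ≥ 1/2.

Ostria; δ ≥ 1/2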